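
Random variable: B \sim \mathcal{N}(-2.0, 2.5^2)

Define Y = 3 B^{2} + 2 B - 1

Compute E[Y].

E[Y] = 3*E[B²] + 2*E[B] - 1
E[B] = -2
E[B²] = Var(B) + (E[B])² = 6.25 + 4 = 10.25
E[Y] = 3*10.25 + 2*(-2) - 1 = 25.75

25.75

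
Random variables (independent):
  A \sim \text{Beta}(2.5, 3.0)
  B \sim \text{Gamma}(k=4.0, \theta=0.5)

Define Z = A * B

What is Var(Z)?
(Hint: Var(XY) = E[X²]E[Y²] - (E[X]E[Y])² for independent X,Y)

Var(XY) = E[X²]E[Y²] - (E[X]E[Y])²
E[A] = 0.45454545, Var(A) = 0.038143675
E[B] = 2, Var(B) = 1
E[A²] = 0.038143675 + 0.45454545² = 0.24475524
E[B²] = 1 + 2² = 5
Var(Z) = 0.24475524*5 - (0.45454545*2)²
= 1.2237762 - 0.82644628 = 0.39732994

0.39732994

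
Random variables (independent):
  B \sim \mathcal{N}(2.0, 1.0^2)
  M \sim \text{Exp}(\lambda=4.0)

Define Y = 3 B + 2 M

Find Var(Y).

For independent RVs: Var(aX + bY) = a²Var(X) + b²Var(Y)
Var(B) = 1
Var(M) = 0.0625
Var(Y) = 3²*1 + 2²*0.0625
= 9*1 + 4*0.0625 = 9.25

9.25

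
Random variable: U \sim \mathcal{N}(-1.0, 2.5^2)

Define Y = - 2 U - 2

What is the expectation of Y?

For Y = -2U - 2:
E[Y] = -2 * E[U] - 2
E[U] = -1.0 = -1
E[Y] = -2 * (-1) - 2 = 0

0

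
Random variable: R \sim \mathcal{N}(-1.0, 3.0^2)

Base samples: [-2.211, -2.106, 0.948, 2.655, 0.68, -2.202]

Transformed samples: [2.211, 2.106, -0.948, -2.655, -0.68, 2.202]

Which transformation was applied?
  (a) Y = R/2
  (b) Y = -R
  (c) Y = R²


Checking option (b) Y = -R:
  R = -2.211 -> Y = 2.211 ✓
  R = -2.106 -> Y = 2.106 ✓
  R = 0.948 -> Y = -0.948 ✓
All samples match this transformation.

(b) -R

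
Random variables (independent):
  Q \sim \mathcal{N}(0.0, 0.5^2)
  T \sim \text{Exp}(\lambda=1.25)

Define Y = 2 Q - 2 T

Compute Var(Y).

For independent RVs: Var(aX + bY) = a²Var(X) + b²Var(Y)
Var(Q) = 0.25
Var(T) = 0.64
Var(Y) = 2²*0.25 + (-2)²*0.64
= 4*0.25 + 4*0.64 = 3.56

3.56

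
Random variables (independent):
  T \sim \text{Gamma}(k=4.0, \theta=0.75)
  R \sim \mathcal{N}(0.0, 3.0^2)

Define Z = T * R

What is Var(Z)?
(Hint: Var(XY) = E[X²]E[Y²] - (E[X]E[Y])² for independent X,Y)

Var(XY) = E[X²]E[Y²] - (E[X]E[Y])²
E[T] = 3, Var(T) = 2.25
E[R] = 0, Var(R) = 9
E[T²] = 2.25 + 3² = 11.25
E[R²] = 9 + 0² = 9
Var(Z) = 11.25*9 - (3*0)²
= 101.25 - 0 = 101.25

101.25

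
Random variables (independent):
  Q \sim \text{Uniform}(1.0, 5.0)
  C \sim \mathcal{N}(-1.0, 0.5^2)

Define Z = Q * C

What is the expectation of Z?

For independent RVs: E[XY] = E[X]*E[Y]
E[Q] = 3
E[C] = -1
E[Z] = 3 * (-1) = -3

-3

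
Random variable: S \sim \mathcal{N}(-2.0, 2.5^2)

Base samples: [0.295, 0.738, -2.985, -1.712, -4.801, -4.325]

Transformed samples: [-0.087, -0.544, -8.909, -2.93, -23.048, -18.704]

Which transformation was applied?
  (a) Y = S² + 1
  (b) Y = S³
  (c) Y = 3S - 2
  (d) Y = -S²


Checking option (d) Y = -S²:
  S = 0.295 -> Y = -0.087 ✓
  S = 0.738 -> Y = -0.544 ✓
  S = -2.985 -> Y = -8.909 ✓
All samples match this transformation.

(d) -S²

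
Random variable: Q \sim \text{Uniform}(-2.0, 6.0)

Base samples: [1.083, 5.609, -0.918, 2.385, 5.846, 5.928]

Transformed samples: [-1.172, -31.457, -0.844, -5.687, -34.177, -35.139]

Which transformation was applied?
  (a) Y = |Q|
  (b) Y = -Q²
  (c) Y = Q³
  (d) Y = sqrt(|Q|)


Checking option (b) Y = -Q²:
  Q = 1.083 -> Y = -1.172 ✓
  Q = 5.609 -> Y = -31.457 ✓
  Q = -0.918 -> Y = -0.844 ✓
All samples match this transformation.

(b) -Q²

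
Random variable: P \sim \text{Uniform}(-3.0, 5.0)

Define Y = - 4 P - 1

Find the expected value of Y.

For Y = -4P - 1:
E[Y] = -4 * E[P] - 1
E[P] = (-3 + 5)/2 = 1
E[Y] = -4 * 1 - 1 = -5

-5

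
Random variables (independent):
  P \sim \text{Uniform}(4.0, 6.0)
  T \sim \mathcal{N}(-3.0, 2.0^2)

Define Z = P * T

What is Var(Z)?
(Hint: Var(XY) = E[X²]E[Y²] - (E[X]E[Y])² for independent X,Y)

Var(XY) = E[X²]E[Y²] - (E[X]E[Y])²
E[P] = 5, Var(P) = 0.33333333
E[T] = -3, Var(T) = 4
E[P²] = 0.33333333 + 5² = 25.333333
E[T²] = 4 + (-3)² = 13
Var(Z) = 25.333333*13 - (5*(-3))²
= 329.33333 - 225 = 104.33333

104.33333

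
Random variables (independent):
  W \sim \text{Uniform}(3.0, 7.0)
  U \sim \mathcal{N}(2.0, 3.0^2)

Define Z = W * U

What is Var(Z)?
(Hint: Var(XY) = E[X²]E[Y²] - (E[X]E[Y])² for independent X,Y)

Var(XY) = E[X²]E[Y²] - (E[X]E[Y])²
E[W] = 5, Var(W) = 1.3333333
E[U] = 2, Var(U) = 9
E[W²] = 1.3333333 + 5² = 26.333333
E[U²] = 9 + 2² = 13
Var(Z) = 26.333333*13 - (5*2)²
= 342.33333 - 100 = 242.33333

242.33333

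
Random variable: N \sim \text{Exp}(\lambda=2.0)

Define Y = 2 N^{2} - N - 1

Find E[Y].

E[Y] = 2*E[N²] - 1*E[N] - 1
E[N] = 0.5
E[N²] = Var(N) + (E[N])² = 0.25 + 0.25 = 0.5
E[Y] = 2*0.5 - 1*0.5 - 1 = -0.5

-0.5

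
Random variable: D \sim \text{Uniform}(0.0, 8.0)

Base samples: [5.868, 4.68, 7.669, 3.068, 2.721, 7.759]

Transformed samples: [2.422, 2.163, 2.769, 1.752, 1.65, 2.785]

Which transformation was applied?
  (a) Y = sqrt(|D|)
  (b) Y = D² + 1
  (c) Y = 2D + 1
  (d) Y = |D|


Checking option (a) Y = sqrt(|D|):
  D = 5.868 -> Y = 2.422 ✓
  D = 4.68 -> Y = 2.163 ✓
  D = 7.669 -> Y = 2.769 ✓
All samples match this transformation.

(a) sqrt(|D|)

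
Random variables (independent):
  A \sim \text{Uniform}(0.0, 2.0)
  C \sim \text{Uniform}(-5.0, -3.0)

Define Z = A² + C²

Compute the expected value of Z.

E[Z] = E[A²] + E[C²]
E[A²] = Var(A) + E[A]² = 0.33333333 + 1 = 1.3333333
E[C²] = Var(C) + E[C]² = 0.33333333 + 16 = 16.333333
E[Z] = 1.3333333 + 16.333333 = 17.666667

17.666667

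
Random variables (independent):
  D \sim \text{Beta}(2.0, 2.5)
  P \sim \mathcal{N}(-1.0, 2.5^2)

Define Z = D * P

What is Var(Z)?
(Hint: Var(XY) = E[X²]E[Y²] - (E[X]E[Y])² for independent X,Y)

Var(XY) = E[X²]E[Y²] - (E[X]E[Y])²
E[D] = 0.44444444, Var(D) = 0.044893378
E[P] = -1, Var(P) = 6.25
E[D²] = 0.044893378 + 0.44444444² = 0.24242424
E[P²] = 6.25 + (-1)² = 7.25
Var(Z) = 0.24242424*7.25 - (0.44444444*(-1))²
= 1.7575758 - 0.19753086 = 1.5600449

1.5600449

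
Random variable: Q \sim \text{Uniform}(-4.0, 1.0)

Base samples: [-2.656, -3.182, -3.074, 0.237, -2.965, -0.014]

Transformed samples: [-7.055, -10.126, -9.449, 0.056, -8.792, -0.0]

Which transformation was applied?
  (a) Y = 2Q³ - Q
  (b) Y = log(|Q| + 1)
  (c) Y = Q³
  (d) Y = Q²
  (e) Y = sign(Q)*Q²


Checking option (e) Y = sign(Q)*Q²:
  Q = -2.656 -> Y = -7.055 ✓
  Q = -3.182 -> Y = -10.126 ✓
  Q = -3.074 -> Y = -9.449 ✓
All samples match this transformation.

(e) sign(Q)*Q²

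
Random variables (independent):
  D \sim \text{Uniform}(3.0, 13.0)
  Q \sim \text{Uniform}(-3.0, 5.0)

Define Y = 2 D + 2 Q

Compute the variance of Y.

For independent RVs: Var(aX + bY) = a²Var(X) + b²Var(Y)
Var(D) = 8.3333333
Var(Q) = 5.3333333
Var(Y) = 2²*8.3333333 + 2²*5.3333333
= 4*8.3333333 + 4*5.3333333 = 54.666667

54.666667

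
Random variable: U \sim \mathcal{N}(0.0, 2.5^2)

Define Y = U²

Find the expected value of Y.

Using E[X²] = Var(X) + (E[X])²:
E[U] = 0
Var(U) = 2.5^2 = 6.25
E[U²] = 6.25 + 0² = 6.25 + 0 = 6.25

6.25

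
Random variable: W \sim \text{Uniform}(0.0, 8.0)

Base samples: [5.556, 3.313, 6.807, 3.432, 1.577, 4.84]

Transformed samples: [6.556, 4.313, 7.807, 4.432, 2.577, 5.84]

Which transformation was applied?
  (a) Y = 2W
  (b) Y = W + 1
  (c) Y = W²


Checking option (b) Y = W + 1:
  W = 5.556 -> Y = 6.556 ✓
  W = 3.313 -> Y = 4.313 ✓
  W = 6.807 -> Y = 7.807 ✓
All samples match this transformation.

(b) W + 1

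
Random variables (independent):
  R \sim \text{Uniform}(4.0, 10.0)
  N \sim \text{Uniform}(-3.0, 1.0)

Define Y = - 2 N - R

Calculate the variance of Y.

For independent RVs: Var(aX + bY) = a²Var(X) + b²Var(Y)
Var(R) = 3
Var(N) = 1.3333333
Var(Y) = (-1)²*3 + (-2)²*1.3333333
= 1*3 + 4*1.3333333 = 8.3333333

8.3333333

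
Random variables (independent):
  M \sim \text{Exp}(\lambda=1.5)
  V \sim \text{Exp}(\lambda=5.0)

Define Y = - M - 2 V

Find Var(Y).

For independent RVs: Var(aX + bY) = a²Var(X) + b²Var(Y)
Var(M) = 0.44444444
Var(V) = 0.04
Var(Y) = (-1)²*0.44444444 + (-2)²*0.04
= 1*0.44444444 + 4*0.04 = 0.60444444

0.60444444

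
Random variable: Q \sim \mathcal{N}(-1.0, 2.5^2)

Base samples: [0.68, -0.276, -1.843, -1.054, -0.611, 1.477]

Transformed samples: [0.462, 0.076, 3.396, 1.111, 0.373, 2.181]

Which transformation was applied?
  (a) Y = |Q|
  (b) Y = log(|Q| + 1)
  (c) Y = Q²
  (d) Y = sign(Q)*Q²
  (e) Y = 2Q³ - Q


Checking option (c) Y = Q²:
  Q = 0.68 -> Y = 0.462 ✓
  Q = -0.276 -> Y = 0.076 ✓
  Q = -1.843 -> Y = 3.396 ✓
All samples match this transformation.

(c) Q²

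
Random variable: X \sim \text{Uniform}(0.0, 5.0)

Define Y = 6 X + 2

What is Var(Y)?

For Y = aX + b: Var(Y) = a² * Var(X)
Var(X) = (5 - 0)^2/12 = 2.0833333
Var(Y) = 6² * 2.0833333 = 36 * 2.0833333 = 75

75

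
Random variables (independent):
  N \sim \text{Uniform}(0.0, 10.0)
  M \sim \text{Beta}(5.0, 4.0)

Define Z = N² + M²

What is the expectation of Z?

E[Z] = E[N²] + E[M²]
E[N²] = Var(N) + E[N]² = 8.3333333 + 25 = 33.333333
E[M²] = Var(M) + E[M]² = 0.024691358 + 0.30864198 = 0.33333333
E[Z] = 33.333333 + 0.33333333 = 33.666667

33.666667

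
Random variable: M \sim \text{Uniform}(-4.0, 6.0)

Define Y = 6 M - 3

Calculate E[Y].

For Y = 6M - 3:
E[Y] = 6 * E[M] - 3
E[M] = (-4 + 6)/2 = 1
E[Y] = 6 * 1 - 3 = 3

3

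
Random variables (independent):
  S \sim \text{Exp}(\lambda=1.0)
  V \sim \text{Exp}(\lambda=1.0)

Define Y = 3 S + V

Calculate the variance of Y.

For independent RVs: Var(aX + bY) = a²Var(X) + b²Var(Y)
Var(S) = 1
Var(V) = 1
Var(Y) = 3²*1 + 1²*1
= 9*1 + 1*1 = 10

10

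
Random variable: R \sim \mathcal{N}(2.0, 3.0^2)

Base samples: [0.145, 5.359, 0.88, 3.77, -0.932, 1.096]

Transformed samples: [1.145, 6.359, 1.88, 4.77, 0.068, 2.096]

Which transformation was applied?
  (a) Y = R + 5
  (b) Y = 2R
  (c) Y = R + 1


Checking option (c) Y = R + 1:
  R = 0.145 -> Y = 1.145 ✓
  R = 5.359 -> Y = 6.359 ✓
  R = 0.88 -> Y = 1.88 ✓
All samples match this transformation.

(c) R + 1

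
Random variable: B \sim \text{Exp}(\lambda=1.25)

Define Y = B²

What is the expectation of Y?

Using E[X²] = Var(X) + (E[X])²:
E[B] = 0.8
Var(B) = 1/1.25^2 = 0.64
E[B²] = 0.64 + 0.8² = 0.64 + 0.64 = 1.28

1.28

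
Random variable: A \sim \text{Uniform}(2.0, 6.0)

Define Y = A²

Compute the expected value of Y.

E[A²] = Var(A) + (E[A])² = 1.3333333 + 16 = 17.333333

17.333333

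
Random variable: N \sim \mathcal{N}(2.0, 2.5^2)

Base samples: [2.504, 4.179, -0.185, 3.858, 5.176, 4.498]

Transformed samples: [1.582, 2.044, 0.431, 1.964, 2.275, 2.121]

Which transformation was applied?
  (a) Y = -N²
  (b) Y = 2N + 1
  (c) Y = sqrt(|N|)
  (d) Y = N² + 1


Checking option (c) Y = sqrt(|N|):
  N = 2.504 -> Y = 1.582 ✓
  N = 4.179 -> Y = 2.044 ✓
  N = -0.185 -> Y = 0.431 ✓
All samples match this transformation.

(c) sqrt(|N|)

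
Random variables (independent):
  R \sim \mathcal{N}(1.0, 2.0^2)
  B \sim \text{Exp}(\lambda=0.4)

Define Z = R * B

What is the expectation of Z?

For independent RVs: E[XY] = E[X]*E[Y]
E[R] = 1
E[B] = 2.5
E[Z] = 1 * 2.5 = 2.5

2.5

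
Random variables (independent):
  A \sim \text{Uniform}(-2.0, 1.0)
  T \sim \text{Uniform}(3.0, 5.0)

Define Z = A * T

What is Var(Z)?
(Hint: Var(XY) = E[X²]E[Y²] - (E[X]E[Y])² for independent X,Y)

Var(XY) = E[X²]E[Y²] - (E[X]E[Y])²
E[A] = -0.5, Var(A) = 0.75
E[T] = 4, Var(T) = 0.33333333
E[A²] = 0.75 + (-0.5)² = 1
E[T²] = 0.33333333 + 4² = 16.333333
Var(Z) = 1*16.333333 - (-0.5*4)²
= 16.333333 - 4 = 12.333333

12.333333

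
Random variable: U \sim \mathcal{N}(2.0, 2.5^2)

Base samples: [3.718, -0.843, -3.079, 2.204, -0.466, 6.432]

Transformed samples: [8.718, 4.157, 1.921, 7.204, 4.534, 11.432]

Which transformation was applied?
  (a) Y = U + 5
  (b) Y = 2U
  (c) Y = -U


Checking option (a) Y = U + 5:
  U = 3.718 -> Y = 8.718 ✓
  U = -0.843 -> Y = 4.157 ✓
  U = -3.079 -> Y = 1.921 ✓
All samples match this transformation.

(a) U + 5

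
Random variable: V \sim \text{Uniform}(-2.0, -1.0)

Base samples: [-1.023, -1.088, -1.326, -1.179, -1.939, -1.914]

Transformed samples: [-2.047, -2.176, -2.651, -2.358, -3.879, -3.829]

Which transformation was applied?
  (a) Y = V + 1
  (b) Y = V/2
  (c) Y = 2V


Checking option (c) Y = 2V:
  V = -1.023 -> Y = -2.047 ✓
  V = -1.088 -> Y = -2.176 ✓
  V = -1.326 -> Y = -2.651 ✓
All samples match this transformation.

(c) 2V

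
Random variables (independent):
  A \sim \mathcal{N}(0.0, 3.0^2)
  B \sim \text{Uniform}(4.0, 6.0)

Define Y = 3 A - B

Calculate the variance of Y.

For independent RVs: Var(aX + bY) = a²Var(X) + b²Var(Y)
Var(A) = 9
Var(B) = 0.33333333
Var(Y) = 3²*9 + (-1)²*0.33333333
= 9*9 + 1*0.33333333 = 81.333333

81.333333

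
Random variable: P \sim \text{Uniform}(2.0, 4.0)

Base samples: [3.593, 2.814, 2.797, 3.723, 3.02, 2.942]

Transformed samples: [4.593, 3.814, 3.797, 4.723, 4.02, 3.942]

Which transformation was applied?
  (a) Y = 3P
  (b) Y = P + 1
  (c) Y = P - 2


Checking option (b) Y = P + 1:
  P = 3.593 -> Y = 4.593 ✓
  P = 2.814 -> Y = 3.814 ✓
  P = 2.797 -> Y = 3.797 ✓
All samples match this transformation.

(b) P + 1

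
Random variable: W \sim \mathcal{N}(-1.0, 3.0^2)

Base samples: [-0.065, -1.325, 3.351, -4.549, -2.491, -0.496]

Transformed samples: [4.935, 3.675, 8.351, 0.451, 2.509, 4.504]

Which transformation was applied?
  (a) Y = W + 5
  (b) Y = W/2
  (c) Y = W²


Checking option (a) Y = W + 5:
  W = -0.065 -> Y = 4.935 ✓
  W = -1.325 -> Y = 3.675 ✓
  W = 3.351 -> Y = 8.351 ✓
All samples match this transformation.

(a) W + 5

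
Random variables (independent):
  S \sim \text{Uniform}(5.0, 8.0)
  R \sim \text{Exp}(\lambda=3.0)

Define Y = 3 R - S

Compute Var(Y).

For independent RVs: Var(aX + bY) = a²Var(X) + b²Var(Y)
Var(S) = 0.75
Var(R) = 0.11111111
Var(Y) = (-1)²*0.75 + 3²*0.11111111
= 1*0.75 + 9*0.11111111 = 1.75

1.75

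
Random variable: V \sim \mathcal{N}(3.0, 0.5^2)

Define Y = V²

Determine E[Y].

E[V²] = Var(V) + (E[V])² = 0.25 + 9 = 9.25

9.25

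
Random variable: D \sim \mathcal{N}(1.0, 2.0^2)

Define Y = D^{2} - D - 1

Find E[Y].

E[Y] = 1*E[D²] - 1*E[D] - 1
E[D] = 1
E[D²] = Var(D) + (E[D])² = 4 + 1 = 5
E[Y] = 1*5 - 1*1 - 1 = 3

3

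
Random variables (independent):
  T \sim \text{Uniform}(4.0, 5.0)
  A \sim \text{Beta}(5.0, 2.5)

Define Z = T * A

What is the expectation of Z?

For independent RVs: E[XY] = E[X]*E[Y]
E[T] = 4.5
E[A] = 0.66666667
E[Z] = 4.5 * 0.66666667 = 3

3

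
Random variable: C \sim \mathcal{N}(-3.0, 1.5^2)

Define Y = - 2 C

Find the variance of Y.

For Y = aC + b: Var(Y) = a² * Var(C)
Var(C) = 1.5^2 = 2.25
Var(Y) = (-2)² * 2.25 = 4 * 2.25 = 9

9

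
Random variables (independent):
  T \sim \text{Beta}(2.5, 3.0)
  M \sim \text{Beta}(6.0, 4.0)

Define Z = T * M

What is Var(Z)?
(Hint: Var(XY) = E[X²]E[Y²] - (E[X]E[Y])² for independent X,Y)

Var(XY) = E[X²]E[Y²] - (E[X]E[Y])²
E[T] = 0.45454545, Var(T) = 0.038143675
E[M] = 0.6, Var(M) = 0.021818182
E[T²] = 0.038143675 + 0.45454545² = 0.24475524
E[M²] = 0.021818182 + 0.6² = 0.38181818
Var(Z) = 0.24475524*0.38181818 - (0.45454545*0.6)²
= 0.093452003 - 0.074380165 = 0.019071837

0.019071837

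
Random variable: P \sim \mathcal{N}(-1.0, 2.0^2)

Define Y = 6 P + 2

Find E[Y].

For Y = 6P + 2:
E[Y] = 6 * E[P] + 2
E[P] = -1.0 = -1
E[Y] = 6 * (-1) + 2 = -4

-4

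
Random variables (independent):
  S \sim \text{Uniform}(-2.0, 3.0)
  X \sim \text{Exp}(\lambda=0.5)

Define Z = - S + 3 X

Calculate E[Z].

E[Z] = -1*E[S] + 3*E[X]
E[S] = 0.5
E[X] = 2
E[Z] = -1*0.5 + 3*2 = 5.5

5.5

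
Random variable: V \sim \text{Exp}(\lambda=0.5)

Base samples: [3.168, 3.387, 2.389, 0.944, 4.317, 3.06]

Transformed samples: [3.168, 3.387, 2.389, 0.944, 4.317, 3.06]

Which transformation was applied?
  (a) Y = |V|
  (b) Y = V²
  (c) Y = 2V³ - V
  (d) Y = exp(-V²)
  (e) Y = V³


Checking option (a) Y = |V|:
  V = 3.168 -> Y = 3.168 ✓
  V = 3.387 -> Y = 3.387 ✓
  V = 2.389 -> Y = 2.389 ✓
All samples match this transformation.

(a) |V|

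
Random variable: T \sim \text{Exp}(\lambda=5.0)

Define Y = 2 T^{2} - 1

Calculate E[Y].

E[Y] = 2*E[T²] - 1
E[T] = 0.2
E[T²] = Var(T) + (E[T])² = 0.04 + 0.04 = 0.08
E[Y] = 2*0.08 - 1 = -0.84

-0.84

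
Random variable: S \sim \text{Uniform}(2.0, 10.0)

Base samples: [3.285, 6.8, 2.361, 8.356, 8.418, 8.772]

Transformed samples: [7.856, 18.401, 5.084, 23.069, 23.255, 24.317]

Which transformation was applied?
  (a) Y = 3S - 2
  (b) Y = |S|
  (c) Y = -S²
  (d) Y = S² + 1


Checking option (a) Y = 3S - 2:
  S = 3.285 -> Y = 7.856 ✓
  S = 6.8 -> Y = 18.401 ✓
  S = 2.361 -> Y = 5.084 ✓
All samples match this transformation.

(a) 3S - 2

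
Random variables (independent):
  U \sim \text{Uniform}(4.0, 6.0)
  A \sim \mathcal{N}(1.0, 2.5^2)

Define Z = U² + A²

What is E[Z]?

E[Z] = E[U²] + E[A²]
E[U²] = Var(U) + E[U]² = 0.33333333 + 25 = 25.333333
E[A²] = Var(A) + E[A]² = 6.25 + 1 = 7.25
E[Z] = 25.333333 + 7.25 = 32.583333

32.583333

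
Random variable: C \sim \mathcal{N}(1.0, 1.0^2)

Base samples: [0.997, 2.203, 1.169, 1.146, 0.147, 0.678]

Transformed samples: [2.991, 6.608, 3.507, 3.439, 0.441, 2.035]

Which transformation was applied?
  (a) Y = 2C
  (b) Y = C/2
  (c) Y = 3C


Checking option (c) Y = 3C:
  C = 0.997 -> Y = 2.991 ✓
  C = 2.203 -> Y = 6.608 ✓
  C = 1.169 -> Y = 3.507 ✓
All samples match this transformation.

(c) 3C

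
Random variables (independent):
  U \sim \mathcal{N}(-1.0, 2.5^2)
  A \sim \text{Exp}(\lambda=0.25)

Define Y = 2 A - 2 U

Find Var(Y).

For independent RVs: Var(aX + bY) = a²Var(X) + b²Var(Y)
Var(U) = 6.25
Var(A) = 16
Var(Y) = (-2)²*6.25 + 2²*16
= 4*6.25 + 4*16 = 89

89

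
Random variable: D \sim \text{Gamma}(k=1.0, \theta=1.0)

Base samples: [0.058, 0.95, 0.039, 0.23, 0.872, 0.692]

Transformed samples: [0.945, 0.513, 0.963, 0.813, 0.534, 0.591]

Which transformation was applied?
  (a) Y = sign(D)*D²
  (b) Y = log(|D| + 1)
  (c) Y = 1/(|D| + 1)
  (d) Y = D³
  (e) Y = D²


Checking option (c) Y = 1/(|D| + 1):
  D = 0.058 -> Y = 0.945 ✓
  D = 0.95 -> Y = 0.513 ✓
  D = 0.039 -> Y = 0.963 ✓
All samples match this transformation.

(c) 1/(|D| + 1)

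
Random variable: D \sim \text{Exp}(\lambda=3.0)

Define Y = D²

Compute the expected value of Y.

E[D²] = Var(D) + (E[D])² = 0.11111111 + 0.11111111 = 0.22222222

0.22222222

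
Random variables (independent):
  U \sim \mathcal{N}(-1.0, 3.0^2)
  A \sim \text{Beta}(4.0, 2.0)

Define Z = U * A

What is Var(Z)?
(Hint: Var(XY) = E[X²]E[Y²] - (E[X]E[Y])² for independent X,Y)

Var(XY) = E[X²]E[Y²] - (E[X]E[Y])²
E[U] = -1, Var(U) = 9
E[A] = 0.66666667, Var(A) = 0.031746032
E[U²] = 9 + (-1)² = 10
E[A²] = 0.031746032 + 0.66666667² = 0.47619048
Var(Z) = 10*0.47619048 - (-1*0.66666667)²
= 4.7619048 - 0.44444444 = 4.3174603

4.3174603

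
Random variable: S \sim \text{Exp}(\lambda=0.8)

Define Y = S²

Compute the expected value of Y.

E[S²] = Var(S) + (E[S])² = 1.5625 + 1.5625 = 3.125

3.125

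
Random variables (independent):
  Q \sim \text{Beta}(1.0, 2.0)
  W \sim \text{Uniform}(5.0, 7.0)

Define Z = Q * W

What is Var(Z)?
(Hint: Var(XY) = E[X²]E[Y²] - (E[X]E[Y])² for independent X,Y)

Var(XY) = E[X²]E[Y²] - (E[X]E[Y])²
E[Q] = 0.33333333, Var(Q) = 0.055555556
E[W] = 6, Var(W) = 0.33333333
E[Q²] = 0.055555556 + 0.33333333² = 0.16666667
E[W²] = 0.33333333 + 6² = 36.333333
Var(Z) = 0.16666667*36.333333 - (0.33333333*6)²
= 6.0555556 - 4 = 2.0555556

2.0555556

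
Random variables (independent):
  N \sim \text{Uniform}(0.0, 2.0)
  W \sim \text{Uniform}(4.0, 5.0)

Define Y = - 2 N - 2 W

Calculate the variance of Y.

For independent RVs: Var(aX + bY) = a²Var(X) + b²Var(Y)
Var(N) = 0.33333333
Var(W) = 0.083333333
Var(Y) = (-2)²*0.33333333 + (-2)²*0.083333333
= 4*0.33333333 + 4*0.083333333 = 1.6666667

1.6666667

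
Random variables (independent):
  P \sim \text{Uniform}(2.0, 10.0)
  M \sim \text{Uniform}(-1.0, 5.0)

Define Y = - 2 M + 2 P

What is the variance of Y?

For independent RVs: Var(aX + bY) = a²Var(X) + b²Var(Y)
Var(P) = 5.3333333
Var(M) = 3
Var(Y) = 2²*5.3333333 + (-2)²*3
= 4*5.3333333 + 4*3 = 33.333333

33.333333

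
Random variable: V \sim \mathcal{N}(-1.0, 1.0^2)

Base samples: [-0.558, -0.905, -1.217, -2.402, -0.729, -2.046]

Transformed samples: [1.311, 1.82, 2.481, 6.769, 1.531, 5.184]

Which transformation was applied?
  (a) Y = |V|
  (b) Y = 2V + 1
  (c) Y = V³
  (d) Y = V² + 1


Checking option (d) Y = V² + 1:
  V = -0.558 -> Y = 1.311 ✓
  V = -0.905 -> Y = 1.82 ✓
  V = -1.217 -> Y = 2.481 ✓
All samples match this transformation.

(d) V² + 1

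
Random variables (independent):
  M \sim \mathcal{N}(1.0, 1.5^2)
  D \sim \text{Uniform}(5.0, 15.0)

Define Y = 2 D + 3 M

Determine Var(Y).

For independent RVs: Var(aX + bY) = a²Var(X) + b²Var(Y)
Var(M) = 2.25
Var(D) = 8.3333333
Var(Y) = 3²*2.25 + 2²*8.3333333
= 9*2.25 + 4*8.3333333 = 53.583333

53.583333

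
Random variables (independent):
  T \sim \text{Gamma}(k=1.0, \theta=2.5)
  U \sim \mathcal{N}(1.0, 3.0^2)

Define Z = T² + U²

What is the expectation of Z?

E[Z] = E[T²] + E[U²]
E[T²] = Var(T) + E[T]² = 6.25 + 6.25 = 12.5
E[U²] = Var(U) + E[U]² = 9 + 1 = 10
E[Z] = 12.5 + 10 = 22.5

22.5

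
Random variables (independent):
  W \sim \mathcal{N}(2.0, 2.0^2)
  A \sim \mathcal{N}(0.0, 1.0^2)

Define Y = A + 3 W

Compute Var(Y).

For independent RVs: Var(aX + bY) = a²Var(X) + b²Var(Y)
Var(W) = 4
Var(A) = 1
Var(Y) = 3²*4 + 1²*1
= 9*4 + 1*1 = 37

37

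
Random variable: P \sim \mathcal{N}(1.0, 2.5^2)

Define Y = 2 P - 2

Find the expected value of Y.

For Y = 2P - 2:
E[Y] = 2 * E[P] - 2
E[P] = 1.0 = 1
E[Y] = 2 * 1 - 2 = 0

0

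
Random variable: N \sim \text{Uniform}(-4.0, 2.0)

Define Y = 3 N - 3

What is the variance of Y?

For Y = aN + b: Var(Y) = a² * Var(N)
Var(N) = (2 + 4)^2/12 = 3
Var(Y) = 3² * 3 = 9 * 3 = 27

27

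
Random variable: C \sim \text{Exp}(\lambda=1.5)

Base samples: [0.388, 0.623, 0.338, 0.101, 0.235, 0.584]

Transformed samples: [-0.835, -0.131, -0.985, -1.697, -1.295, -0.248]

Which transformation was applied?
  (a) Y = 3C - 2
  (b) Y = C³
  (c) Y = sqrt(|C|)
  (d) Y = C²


Checking option (a) Y = 3C - 2:
  C = 0.388 -> Y = -0.835 ✓
  C = 0.623 -> Y = -0.131 ✓
  C = 0.338 -> Y = -0.985 ✓
All samples match this transformation.

(a) 3C - 2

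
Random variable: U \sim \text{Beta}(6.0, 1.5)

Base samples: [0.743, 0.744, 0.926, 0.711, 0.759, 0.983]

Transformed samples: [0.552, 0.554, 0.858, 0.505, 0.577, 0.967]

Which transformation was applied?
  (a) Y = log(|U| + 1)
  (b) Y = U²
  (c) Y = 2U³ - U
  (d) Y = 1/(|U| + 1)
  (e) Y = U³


Checking option (b) Y = U²:
  U = 0.743 -> Y = 0.552 ✓
  U = 0.744 -> Y = 0.554 ✓
  U = 0.926 -> Y = 0.858 ✓
All samples match this transformation.

(b) U²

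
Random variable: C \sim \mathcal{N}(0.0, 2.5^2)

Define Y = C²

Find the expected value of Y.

Using E[X²] = Var(X) + (E[X])²:
E[C] = 0
Var(C) = 2.5^2 = 6.25
E[C²] = 6.25 + 0² = 6.25 + 0 = 6.25

6.25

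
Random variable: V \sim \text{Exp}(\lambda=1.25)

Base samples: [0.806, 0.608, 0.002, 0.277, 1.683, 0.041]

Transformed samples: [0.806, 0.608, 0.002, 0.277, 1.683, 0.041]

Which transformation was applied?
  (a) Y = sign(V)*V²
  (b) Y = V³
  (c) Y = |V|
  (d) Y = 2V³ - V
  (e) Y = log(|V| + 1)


Checking option (c) Y = |V|:
  V = 0.806 -> Y = 0.806 ✓
  V = 0.608 -> Y = 0.608 ✓
  V = 0.002 -> Y = 0.002 ✓
All samples match this transformation.

(c) |V|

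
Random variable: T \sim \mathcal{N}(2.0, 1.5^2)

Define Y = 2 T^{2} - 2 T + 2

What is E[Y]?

E[Y] = 2*E[T²] - 2*E[T] + 2
E[T] = 2
E[T²] = Var(T) + (E[T])² = 2.25 + 4 = 6.25
E[Y] = 2*6.25 - 2*2 + 2 = 10.5

10.5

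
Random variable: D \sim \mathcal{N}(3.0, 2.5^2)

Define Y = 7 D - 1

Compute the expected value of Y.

For Y = 7D - 1:
E[Y] = 7 * E[D] - 1
E[D] = 3.0 = 3
E[Y] = 7 * 3 - 1 = 20

20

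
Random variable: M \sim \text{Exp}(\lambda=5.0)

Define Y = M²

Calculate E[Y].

Using E[X²] = Var(X) + (E[X])²:
E[M] = 0.2
Var(M) = 1/5.0^2 = 0.04
E[M²] = 0.04 + 0.2² = 0.04 + 0.04 = 0.08

0.08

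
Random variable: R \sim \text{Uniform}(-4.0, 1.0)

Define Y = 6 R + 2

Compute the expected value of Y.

For Y = 6R + 2:
E[Y] = 6 * E[R] + 2
E[R] = (-4 + 1)/2 = -1.5
E[Y] = 6 * (-1.5) + 2 = -7

-7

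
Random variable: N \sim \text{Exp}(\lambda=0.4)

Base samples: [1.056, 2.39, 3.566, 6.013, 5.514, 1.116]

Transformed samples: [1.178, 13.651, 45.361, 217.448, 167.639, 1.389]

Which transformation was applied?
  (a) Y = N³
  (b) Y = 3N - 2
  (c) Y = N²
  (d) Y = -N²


Checking option (a) Y = N³:
  N = 1.056 -> Y = 1.178 ✓
  N = 2.39 -> Y = 13.651 ✓
  N = 3.566 -> Y = 45.361 ✓
All samples match this transformation.

(a) N³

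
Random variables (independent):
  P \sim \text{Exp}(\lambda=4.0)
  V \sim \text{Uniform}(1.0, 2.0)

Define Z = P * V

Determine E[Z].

For independent RVs: E[XY] = E[X]*E[Y]
E[P] = 0.25
E[V] = 1.5
E[Z] = 0.25 * 1.5 = 0.375

0.375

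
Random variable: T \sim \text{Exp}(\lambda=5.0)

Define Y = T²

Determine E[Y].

E[T²] = Var(T) + (E[T])² = 0.04 + 0.04 = 0.08

0.08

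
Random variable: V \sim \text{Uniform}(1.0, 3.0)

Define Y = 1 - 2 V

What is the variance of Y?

For Y = aV + b: Var(Y) = a² * Var(V)
Var(V) = (3 - 1)^2/12 = 0.33333333
Var(Y) = (-2)² * 0.33333333 = 4 * 0.33333333 = 1.3333333

1.3333333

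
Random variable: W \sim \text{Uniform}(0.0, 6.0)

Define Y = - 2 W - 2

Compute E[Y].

For Y = -2W - 2:
E[Y] = -2 * E[W] - 2
E[W] = (0 + 6)/2 = 3
E[Y] = -2 * 3 - 2 = -8

-8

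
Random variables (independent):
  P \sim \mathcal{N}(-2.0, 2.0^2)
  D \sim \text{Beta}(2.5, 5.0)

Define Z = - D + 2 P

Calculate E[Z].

E[Z] = 2*E[P] - 1*E[D]
E[P] = -2
E[D] = 0.33333333
E[Z] = 2*(-2) - 1*0.33333333 = -4.3333333

-4.3333333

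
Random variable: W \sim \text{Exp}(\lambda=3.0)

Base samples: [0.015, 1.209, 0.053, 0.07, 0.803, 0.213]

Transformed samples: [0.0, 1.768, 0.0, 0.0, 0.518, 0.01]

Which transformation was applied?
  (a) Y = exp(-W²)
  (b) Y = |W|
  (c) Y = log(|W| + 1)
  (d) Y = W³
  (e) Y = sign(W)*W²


Checking option (d) Y = W³:
  W = 0.015 -> Y = 0.0 ✓
  W = 1.209 -> Y = 1.768 ✓
  W = 0.053 -> Y = 0.0 ✓
All samples match this transformation.

(d) W³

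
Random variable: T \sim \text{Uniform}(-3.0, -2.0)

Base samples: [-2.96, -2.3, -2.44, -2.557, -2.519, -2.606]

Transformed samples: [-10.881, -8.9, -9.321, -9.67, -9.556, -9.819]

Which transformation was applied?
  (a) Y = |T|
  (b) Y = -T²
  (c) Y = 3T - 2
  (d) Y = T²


Checking option (c) Y = 3T - 2:
  T = -2.96 -> Y = -10.881 ✓
  T = -2.3 -> Y = -8.9 ✓
  T = -2.44 -> Y = -9.321 ✓
All samples match this transformation.

(c) 3T - 2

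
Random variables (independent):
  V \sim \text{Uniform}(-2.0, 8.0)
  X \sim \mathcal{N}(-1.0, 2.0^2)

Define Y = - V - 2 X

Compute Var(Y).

For independent RVs: Var(aX + bY) = a²Var(X) + b²Var(Y)
Var(V) = 8.3333333
Var(X) = 4
Var(Y) = (-1)²*8.3333333 + (-2)²*4
= 1*8.3333333 + 4*4 = 24.333333

24.333333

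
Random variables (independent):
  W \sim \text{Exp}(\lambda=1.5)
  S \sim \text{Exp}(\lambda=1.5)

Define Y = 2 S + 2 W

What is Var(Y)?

For independent RVs: Var(aX + bY) = a²Var(X) + b²Var(Y)
Var(W) = 0.44444444
Var(S) = 0.44444444
Var(Y) = 2²*0.44444444 + 2²*0.44444444
= 4*0.44444444 + 4*0.44444444 = 3.5555556

3.5555556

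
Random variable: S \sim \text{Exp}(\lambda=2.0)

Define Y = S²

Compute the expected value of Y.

Using E[X²] = Var(X) + (E[X])²:
E[S] = 0.5
Var(S) = 1/2.0^2 = 0.25
E[S²] = 0.25 + 0.5² = 0.25 + 0.25 = 0.5

0.5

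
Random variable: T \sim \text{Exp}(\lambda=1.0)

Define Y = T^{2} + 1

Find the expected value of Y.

E[Y] = 1*E[T²] + 1
E[T] = 1
E[T²] = Var(T) + (E[T])² = 1 + 1 = 2
E[Y] = 1*2 + 1 = 3

3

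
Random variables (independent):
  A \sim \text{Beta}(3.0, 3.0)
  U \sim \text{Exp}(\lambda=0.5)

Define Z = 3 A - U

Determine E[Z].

E[Z] = 3*E[A] - 1*E[U]
E[A] = 0.5
E[U] = 2
E[Z] = 3*0.5 - 1*2 = -0.5

-0.5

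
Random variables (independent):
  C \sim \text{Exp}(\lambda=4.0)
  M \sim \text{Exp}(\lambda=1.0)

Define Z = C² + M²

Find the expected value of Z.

E[Z] = E[C²] + E[M²]
E[C²] = Var(C) + E[C]² = 0.0625 + 0.0625 = 0.125
E[M²] = Var(M) + E[M]² = 1 + 1 = 2
E[Z] = 0.125 + 2 = 2.125

2.125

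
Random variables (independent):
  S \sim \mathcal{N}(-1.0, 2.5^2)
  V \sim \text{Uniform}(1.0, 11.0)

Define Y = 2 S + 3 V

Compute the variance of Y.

For independent RVs: Var(aX + bY) = a²Var(X) + b²Var(Y)
Var(S) = 6.25
Var(V) = 8.3333333
Var(Y) = 2²*6.25 + 3²*8.3333333
= 4*6.25 + 9*8.3333333 = 100

100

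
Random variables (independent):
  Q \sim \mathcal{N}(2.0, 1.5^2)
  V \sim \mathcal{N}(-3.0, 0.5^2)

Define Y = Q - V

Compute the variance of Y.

For independent RVs: Var(aX + bY) = a²Var(X) + b²Var(Y)
Var(Q) = 2.25
Var(V) = 0.25
Var(Y) = 1²*2.25 + (-1)²*0.25
= 1*2.25 + 1*0.25 = 2.5

2.5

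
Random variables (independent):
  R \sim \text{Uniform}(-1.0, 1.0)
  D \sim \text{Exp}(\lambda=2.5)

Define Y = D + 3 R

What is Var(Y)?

For independent RVs: Var(aX + bY) = a²Var(X) + b²Var(Y)
Var(R) = 0.33333333
Var(D) = 0.16
Var(Y) = 3²*0.33333333 + 1²*0.16
= 9*0.33333333 + 1*0.16 = 3.16

3.16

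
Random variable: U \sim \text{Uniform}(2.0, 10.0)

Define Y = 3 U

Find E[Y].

For Y = 3U:
E[Y] = 3 * E[U]
E[U] = (2 + 10)/2 = 6
E[Y] = 3 * 6 = 18

18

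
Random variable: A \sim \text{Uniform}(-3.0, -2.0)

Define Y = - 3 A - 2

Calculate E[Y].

For Y = -3A - 2:
E[Y] = -3 * E[A] - 2
E[A] = (-3 - 2)/2 = -2.5
E[Y] = -3 * (-2.5) - 2 = 5.5

5.5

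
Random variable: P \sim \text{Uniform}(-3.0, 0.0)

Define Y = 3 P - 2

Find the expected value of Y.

For Y = 3P - 2:
E[Y] = 3 * E[P] - 2
E[P] = (-3 + 0)/2 = -1.5
E[Y] = 3 * (-1.5) - 2 = -6.5

-6.5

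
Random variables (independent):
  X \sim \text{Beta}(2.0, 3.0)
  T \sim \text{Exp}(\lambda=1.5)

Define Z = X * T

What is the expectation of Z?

For independent RVs: E[XY] = E[X]*E[Y]
E[X] = 0.4
E[T] = 0.66666667
E[Z] = 0.4 * 0.66666667 = 0.26666667

0.26666667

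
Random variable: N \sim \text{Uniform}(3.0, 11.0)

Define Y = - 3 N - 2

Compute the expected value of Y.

For Y = -3N - 2:
E[Y] = -3 * E[N] - 2
E[N] = (3 + 11)/2 = 7
E[Y] = -3 * 7 - 2 = -23

-23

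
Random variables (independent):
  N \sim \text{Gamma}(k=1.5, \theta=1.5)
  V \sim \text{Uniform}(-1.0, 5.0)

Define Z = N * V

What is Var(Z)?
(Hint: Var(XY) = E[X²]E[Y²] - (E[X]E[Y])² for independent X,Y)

Var(XY) = E[X²]E[Y²] - (E[X]E[Y])²
E[N] = 2.25, Var(N) = 3.375
E[V] = 2, Var(V) = 3
E[N²] = 3.375 + 2.25² = 8.4375
E[V²] = 3 + 2² = 7
Var(Z) = 8.4375*7 - (2.25*2)²
= 59.0625 - 20.25 = 38.8125

38.8125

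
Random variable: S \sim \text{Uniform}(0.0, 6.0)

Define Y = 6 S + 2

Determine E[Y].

For Y = 6S + 2:
E[Y] = 6 * E[S] + 2
E[S] = (0 + 6)/2 = 3
E[Y] = 6 * 3 + 2 = 20

20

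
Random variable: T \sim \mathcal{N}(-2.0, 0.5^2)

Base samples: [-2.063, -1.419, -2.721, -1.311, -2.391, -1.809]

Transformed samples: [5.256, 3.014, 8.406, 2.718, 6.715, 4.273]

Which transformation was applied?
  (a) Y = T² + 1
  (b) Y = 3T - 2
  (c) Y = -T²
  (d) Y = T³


Checking option (a) Y = T² + 1:
  T = -2.063 -> Y = 5.256 ✓
  T = -1.419 -> Y = 3.014 ✓
  T = -2.721 -> Y = 8.406 ✓
All samples match this transformation.

(a) T² + 1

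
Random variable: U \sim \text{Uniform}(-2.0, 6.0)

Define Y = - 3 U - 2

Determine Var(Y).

For Y = aU + b: Var(Y) = a² * Var(U)
Var(U) = (6 + 2)^2/12 = 5.3333333
Var(Y) = (-3)² * 5.3333333 = 9 * 5.3333333 = 48

48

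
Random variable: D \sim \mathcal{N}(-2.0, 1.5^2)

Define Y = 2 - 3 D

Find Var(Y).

For Y = aD + b: Var(Y) = a² * Var(D)
Var(D) = 1.5^2 = 2.25
Var(Y) = (-3)² * 2.25 = 9 * 2.25 = 20.25

20.25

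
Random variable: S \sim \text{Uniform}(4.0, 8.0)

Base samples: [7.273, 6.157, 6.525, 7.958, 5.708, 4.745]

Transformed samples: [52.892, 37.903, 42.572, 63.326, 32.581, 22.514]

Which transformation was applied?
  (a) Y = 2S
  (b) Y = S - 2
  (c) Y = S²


Checking option (c) Y = S²:
  S = 7.273 -> Y = 52.892 ✓
  S = 6.157 -> Y = 37.903 ✓
  S = 6.525 -> Y = 42.572 ✓
All samples match this transformation.

(c) S²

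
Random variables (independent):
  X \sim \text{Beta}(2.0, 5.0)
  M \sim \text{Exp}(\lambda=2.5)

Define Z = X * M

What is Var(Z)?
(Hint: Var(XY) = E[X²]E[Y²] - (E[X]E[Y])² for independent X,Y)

Var(XY) = E[X²]E[Y²] - (E[X]E[Y])²
E[X] = 0.28571429, Var(X) = 0.025510204
E[M] = 0.4, Var(M) = 0.16
E[X²] = 0.025510204 + 0.28571429² = 0.10714286
E[M²] = 0.16 + 0.4² = 0.32
Var(Z) = 0.10714286*0.32 - (0.28571429*0.4)²
= 0.034285714 - 0.013061224 = 0.02122449

0.02122449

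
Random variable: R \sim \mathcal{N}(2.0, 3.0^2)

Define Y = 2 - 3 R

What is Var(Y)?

For Y = aR + b: Var(Y) = a² * Var(R)
Var(R) = 3.0^2 = 9
Var(Y) = (-3)² * 9 = 9 * 9 = 81

81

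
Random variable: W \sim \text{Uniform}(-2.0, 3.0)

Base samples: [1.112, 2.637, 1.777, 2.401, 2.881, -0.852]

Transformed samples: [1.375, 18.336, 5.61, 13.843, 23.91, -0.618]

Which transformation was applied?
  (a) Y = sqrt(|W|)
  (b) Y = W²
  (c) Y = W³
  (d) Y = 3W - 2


Checking option (c) Y = W³:
  W = 1.112 -> Y = 1.375 ✓
  W = 2.637 -> Y = 18.336 ✓
  W = 1.777 -> Y = 5.61 ✓
All samples match this transformation.

(c) W³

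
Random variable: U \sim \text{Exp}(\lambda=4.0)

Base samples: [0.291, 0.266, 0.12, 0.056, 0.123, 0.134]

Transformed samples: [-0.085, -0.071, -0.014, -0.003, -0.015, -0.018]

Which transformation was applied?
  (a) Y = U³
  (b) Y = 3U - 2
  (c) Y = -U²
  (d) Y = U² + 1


Checking option (c) Y = -U²:
  U = 0.291 -> Y = -0.085 ✓
  U = 0.266 -> Y = -0.071 ✓
  U = 0.12 -> Y = -0.014 ✓
All samples match this transformation.

(c) -U²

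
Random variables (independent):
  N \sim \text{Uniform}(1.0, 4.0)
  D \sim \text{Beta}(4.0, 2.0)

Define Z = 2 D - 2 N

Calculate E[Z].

E[Z] = -2*E[N] + 2*E[D]
E[N] = 2.5
E[D] = 0.66666667
E[Z] = -2*2.5 + 2*0.66666667 = -3.6666667

-3.6666667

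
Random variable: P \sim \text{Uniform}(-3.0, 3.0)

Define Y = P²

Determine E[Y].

Using E[X²] = Var(X) + (E[X])²:
E[P] = 0
Var(P) = (3 + 3)^2/12 = 3
E[P²] = 3 + 0² = 3 + 0 = 3

3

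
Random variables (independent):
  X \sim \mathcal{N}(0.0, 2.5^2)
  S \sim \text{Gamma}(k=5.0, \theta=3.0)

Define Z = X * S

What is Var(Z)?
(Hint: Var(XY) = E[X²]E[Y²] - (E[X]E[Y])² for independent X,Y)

Var(XY) = E[X²]E[Y²] - (E[X]E[Y])²
E[X] = 0, Var(X) = 6.25
E[S] = 15, Var(S) = 45
E[X²] = 6.25 + 0² = 6.25
E[S²] = 45 + 15² = 270
Var(Z) = 6.25*270 - (0*15)²
= 1687.5 - 0 = 1687.5

1687.5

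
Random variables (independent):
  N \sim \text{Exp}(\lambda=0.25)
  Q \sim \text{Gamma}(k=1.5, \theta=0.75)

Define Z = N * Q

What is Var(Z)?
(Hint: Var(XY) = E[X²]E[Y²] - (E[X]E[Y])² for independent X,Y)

Var(XY) = E[X²]E[Y²] - (E[X]E[Y])²
E[N] = 4, Var(N) = 16
E[Q] = 1.125, Var(Q) = 0.84375
E[N²] = 16 + 4² = 32
E[Q²] = 0.84375 + 1.125² = 2.109375
Var(Z) = 32*2.109375 - (4*1.125)²
= 67.5 - 20.25 = 47.25

47.25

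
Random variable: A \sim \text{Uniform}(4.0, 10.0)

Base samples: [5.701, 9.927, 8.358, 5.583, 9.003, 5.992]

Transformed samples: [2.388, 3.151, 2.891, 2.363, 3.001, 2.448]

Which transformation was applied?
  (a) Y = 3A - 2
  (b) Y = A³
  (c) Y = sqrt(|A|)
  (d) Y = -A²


Checking option (c) Y = sqrt(|A|):
  A = 5.701 -> Y = 2.388 ✓
  A = 9.927 -> Y = 3.151 ✓
  A = 8.358 -> Y = 2.891 ✓
All samples match this transformation.

(c) sqrt(|A|)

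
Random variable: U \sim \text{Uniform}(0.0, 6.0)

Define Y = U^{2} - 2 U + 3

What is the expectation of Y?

E[Y] = 1*E[U²] - 2*E[U] + 3
E[U] = 3
E[U²] = Var(U) + (E[U])² = 3 + 9 = 12
E[Y] = 1*12 - 2*3 + 3 = 9

9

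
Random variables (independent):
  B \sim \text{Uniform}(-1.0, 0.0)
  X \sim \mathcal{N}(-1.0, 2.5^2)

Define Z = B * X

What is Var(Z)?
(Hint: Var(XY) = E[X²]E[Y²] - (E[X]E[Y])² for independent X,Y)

Var(XY) = E[X²]E[Y²] - (E[X]E[Y])²
E[B] = -0.5, Var(B) = 0.083333333
E[X] = -1, Var(X) = 6.25
E[B²] = 0.083333333 + (-0.5)² = 0.33333333
E[X²] = 6.25 + (-1)² = 7.25
Var(Z) = 0.33333333*7.25 - (-0.5*(-1))²
= 2.4166667 - 0.25 = 2.1666667

2.1666667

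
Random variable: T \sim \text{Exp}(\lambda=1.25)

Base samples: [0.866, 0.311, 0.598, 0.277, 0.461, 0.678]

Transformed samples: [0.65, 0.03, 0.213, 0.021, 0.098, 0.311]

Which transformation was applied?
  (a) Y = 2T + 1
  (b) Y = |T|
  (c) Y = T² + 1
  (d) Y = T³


Checking option (d) Y = T³:
  T = 0.866 -> Y = 0.65 ✓
  T = 0.311 -> Y = 0.03 ✓
  T = 0.598 -> Y = 0.213 ✓
All samples match this transformation.

(d) T³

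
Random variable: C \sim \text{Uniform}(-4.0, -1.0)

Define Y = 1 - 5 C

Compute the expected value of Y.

For Y = -5C + 1:
E[Y] = -5 * E[C] + 1
E[C] = (-4 - 1)/2 = -2.5
E[Y] = -5 * (-2.5) + 1 = 13.5

13.5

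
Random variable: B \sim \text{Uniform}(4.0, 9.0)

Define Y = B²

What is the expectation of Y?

E[B²] = Var(B) + (E[B])² = 2.0833333 + 42.25 = 44.333333

44.333333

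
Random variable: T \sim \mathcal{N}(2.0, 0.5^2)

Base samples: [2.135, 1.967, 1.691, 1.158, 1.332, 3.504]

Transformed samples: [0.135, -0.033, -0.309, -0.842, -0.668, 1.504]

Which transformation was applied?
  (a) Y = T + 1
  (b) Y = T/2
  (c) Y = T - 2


Checking option (c) Y = T - 2:
  T = 2.135 -> Y = 0.135 ✓
  T = 1.967 -> Y = -0.033 ✓
  T = 1.691 -> Y = -0.309 ✓
All samples match this transformation.

(c) T - 2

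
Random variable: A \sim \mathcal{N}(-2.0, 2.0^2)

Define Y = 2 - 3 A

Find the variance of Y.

For Y = aA + b: Var(Y) = a² * Var(A)
Var(A) = 2.0^2 = 4
Var(Y) = (-3)² * 4 = 9 * 4 = 36

36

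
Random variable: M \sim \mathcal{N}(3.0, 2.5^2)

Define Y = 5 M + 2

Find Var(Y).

For Y = aM + b: Var(Y) = a² * Var(M)
Var(M) = 2.5^2 = 6.25
Var(Y) = 5² * 6.25 = 25 * 6.25 = 156.25

156.25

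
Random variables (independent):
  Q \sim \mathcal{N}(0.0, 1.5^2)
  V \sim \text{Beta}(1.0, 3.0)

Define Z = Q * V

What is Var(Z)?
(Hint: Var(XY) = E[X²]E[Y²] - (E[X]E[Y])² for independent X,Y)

Var(XY) = E[X²]E[Y²] - (E[X]E[Y])²
E[Q] = 0, Var(Q) = 2.25
E[V] = 0.25, Var(V) = 0.0375
E[Q²] = 2.25 + 0² = 2.25
E[V²] = 0.0375 + 0.25² = 0.1
Var(Z) = 2.25*0.1 - (0*0.25)²
= 0.225 - 0 = 0.225

0.225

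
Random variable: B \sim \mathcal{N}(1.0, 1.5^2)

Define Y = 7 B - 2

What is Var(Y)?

For Y = aB + b: Var(Y) = a² * Var(B)
Var(B) = 1.5^2 = 2.25
Var(Y) = 7² * 2.25 = 49 * 2.25 = 110.25

110.25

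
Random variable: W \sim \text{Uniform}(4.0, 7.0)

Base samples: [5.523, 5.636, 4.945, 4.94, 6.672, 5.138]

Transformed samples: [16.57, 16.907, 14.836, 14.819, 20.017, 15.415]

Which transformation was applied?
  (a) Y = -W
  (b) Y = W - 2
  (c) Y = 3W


Checking option (c) Y = 3W:
  W = 5.523 -> Y = 16.57 ✓
  W = 5.636 -> Y = 16.907 ✓
  W = 4.945 -> Y = 14.836 ✓
All samples match this transformation.

(c) 3W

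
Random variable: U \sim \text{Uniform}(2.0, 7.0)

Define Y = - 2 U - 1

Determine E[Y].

For Y = -2U - 1:
E[Y] = -2 * E[U] - 1
E[U] = (2 + 7)/2 = 4.5
E[Y] = -2 * 4.5 - 1 = -10

-10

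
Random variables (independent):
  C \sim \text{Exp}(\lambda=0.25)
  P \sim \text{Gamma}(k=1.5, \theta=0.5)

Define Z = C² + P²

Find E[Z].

E[Z] = E[C²] + E[P²]
E[C²] = Var(C) + E[C]² = 16 + 16 = 32
E[P²] = Var(P) + E[P]² = 0.375 + 0.5625 = 0.9375
E[Z] = 32 + 0.9375 = 32.9375

32.9375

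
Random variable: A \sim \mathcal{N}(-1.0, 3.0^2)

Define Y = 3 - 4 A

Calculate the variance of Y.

For Y = aA + b: Var(Y) = a² * Var(A)
Var(A) = 3.0^2 = 9
Var(Y) = (-4)² * 9 = 16 * 9 = 144

144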